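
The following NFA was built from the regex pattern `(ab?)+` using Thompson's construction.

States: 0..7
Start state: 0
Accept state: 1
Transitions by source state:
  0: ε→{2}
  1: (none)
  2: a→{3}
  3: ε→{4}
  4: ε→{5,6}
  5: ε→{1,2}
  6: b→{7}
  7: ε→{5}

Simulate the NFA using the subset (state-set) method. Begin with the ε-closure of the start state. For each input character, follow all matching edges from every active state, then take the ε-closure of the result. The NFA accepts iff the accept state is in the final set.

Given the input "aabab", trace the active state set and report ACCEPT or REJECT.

Answer: ACCEPT

Derivation:
initial (ε-close {0}): {0,2}
'a' @ 1: {1,2,3,4,5,6}  (accept∈set)
'a' @ 2: {1,2,3,4,5,6}  (accept∈set)
'b' @ 3: {1,2,5,7}  (accept∈set)
'a' @ 4: {1,2,3,4,5,6}  (accept∈set)
'b' @ 5: {1,2,5,7}  (accept∈set)
after full input: {1,2,5,7}  (accept=1 in)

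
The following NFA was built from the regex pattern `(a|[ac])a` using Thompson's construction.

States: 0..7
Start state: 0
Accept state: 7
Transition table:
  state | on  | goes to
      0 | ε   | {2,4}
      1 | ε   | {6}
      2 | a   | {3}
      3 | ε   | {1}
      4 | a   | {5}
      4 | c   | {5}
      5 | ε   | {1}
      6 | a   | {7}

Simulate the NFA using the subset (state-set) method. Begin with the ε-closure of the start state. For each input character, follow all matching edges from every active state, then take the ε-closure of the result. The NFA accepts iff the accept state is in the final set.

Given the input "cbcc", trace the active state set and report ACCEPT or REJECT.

S₀ = ε-closure({0}) = {0,2,4}
'c' @ 1: {1,5,6}
'b' @ 2: {}  — no active states
rest 'cc' ignored (set empty)
after full input: {}  (accept=7 not in)

Answer: REJECT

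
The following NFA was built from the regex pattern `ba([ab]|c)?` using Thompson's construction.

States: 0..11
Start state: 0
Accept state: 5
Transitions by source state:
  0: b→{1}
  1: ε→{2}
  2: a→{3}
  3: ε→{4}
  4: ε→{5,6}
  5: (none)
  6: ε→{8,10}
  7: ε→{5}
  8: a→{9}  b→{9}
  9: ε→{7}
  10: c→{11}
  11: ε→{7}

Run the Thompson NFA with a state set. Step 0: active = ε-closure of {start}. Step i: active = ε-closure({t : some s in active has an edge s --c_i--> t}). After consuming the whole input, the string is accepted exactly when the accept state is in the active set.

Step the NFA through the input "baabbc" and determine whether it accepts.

Answer: REJECT

Steps:
initial (ε-close {0}): {0}
'b' @ 1: {1,2}
'a' @ 2: {3,4,5,6,8,10}  ✓accept
'a' @ 3: {5,7,9}  ✓accept
'b' @ 4: {}  — state set empty
rest 'bc' ignored (set empty)
final: {}; accept 5 not in set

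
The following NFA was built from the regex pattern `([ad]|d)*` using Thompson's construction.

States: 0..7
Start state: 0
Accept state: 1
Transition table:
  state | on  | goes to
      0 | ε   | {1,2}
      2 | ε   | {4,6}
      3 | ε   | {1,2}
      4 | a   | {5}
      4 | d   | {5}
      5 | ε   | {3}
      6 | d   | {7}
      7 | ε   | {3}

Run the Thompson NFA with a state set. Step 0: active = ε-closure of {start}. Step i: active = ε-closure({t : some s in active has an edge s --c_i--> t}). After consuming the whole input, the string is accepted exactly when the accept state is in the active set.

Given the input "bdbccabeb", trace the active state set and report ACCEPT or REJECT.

Answer: REJECT

Steps:
initial (ε-close {0}): {0,1,2,4,6}
'b' @ 1: {}  — no active states
rest 'dbccabeb' ignored (set empty)
after full input: {}  (accept=1 not in)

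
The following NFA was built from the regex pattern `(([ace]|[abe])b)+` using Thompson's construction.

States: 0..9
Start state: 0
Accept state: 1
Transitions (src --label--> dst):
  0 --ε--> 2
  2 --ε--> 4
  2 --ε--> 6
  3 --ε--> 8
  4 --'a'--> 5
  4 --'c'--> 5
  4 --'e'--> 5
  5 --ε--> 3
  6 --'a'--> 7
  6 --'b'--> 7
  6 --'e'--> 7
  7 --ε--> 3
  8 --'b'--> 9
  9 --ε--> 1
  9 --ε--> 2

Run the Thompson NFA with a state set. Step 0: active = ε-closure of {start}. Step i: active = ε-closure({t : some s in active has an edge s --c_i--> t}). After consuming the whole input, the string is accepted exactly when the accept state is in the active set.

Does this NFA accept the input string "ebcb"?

Answer: ACCEPT

Derivation:
start: ε-closure({0}) = {0,2,4,6}
'e' @ 1: {3,5,7,8}
'b' @ 2: {1,2,4,6,9}  [accepting]
'c' @ 3: {3,5,8}
'b' @ 4: {1,2,4,6,9}  [accepting]
final: {1,2,4,6,9}; accept 1 in set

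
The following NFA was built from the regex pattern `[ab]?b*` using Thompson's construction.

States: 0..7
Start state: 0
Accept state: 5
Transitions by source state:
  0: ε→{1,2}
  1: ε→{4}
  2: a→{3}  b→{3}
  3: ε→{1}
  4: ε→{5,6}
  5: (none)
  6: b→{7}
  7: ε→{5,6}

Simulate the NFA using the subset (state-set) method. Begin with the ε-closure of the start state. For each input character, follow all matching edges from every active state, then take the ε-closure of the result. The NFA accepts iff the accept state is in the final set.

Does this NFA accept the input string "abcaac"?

S₀ = ε-closure({0}) = {0,1,2,4,5,6}
'a' @ 1: {1,3,4,5,6}  (accept∈set)
'b' @ 2: {5,6,7}  (accept∈set)
'c' @ 3: {}  — dead — no transitions
rest 'aac' ignored (set empty)
final: {}; accept 5 not in set

Answer: REJECT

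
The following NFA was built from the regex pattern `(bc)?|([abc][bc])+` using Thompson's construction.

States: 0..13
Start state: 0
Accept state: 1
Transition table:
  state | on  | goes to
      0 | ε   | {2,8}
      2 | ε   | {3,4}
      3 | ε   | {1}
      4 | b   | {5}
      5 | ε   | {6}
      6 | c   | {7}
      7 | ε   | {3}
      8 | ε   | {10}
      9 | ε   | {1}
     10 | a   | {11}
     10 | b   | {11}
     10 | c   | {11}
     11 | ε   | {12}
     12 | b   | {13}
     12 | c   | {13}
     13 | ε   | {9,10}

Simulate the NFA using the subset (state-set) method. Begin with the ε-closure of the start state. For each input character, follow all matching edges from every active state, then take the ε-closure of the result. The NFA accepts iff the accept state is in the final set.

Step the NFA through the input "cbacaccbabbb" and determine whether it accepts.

Answer: ACCEPT

Derivation:
S₀ = ε-closure({0}) = {0,1,2,3,4,8,10}
'c' @ 1: {11,12}
'b' @ 2: {1,9,10,13}  ✓accept
'a' @ 3: {11,12}
'c' @ 4: {1,9,10,13}  ✓accept
'a' @ 5: {11,12}
'c' @ 6: {1,9,10,13}  ✓accept
'c' @ 7: {11,12}
'b' @ 8: {1,9,10,13}  ✓accept
'a' @ 9: {11,12}
'b' @ 10: {1,9,10,13}  ✓accept
'b' @ 11: {11,12}
'b' @ 12: {1,9,10,13}  ✓accept
after full input: {1,9,10,13}  (accept=1 in)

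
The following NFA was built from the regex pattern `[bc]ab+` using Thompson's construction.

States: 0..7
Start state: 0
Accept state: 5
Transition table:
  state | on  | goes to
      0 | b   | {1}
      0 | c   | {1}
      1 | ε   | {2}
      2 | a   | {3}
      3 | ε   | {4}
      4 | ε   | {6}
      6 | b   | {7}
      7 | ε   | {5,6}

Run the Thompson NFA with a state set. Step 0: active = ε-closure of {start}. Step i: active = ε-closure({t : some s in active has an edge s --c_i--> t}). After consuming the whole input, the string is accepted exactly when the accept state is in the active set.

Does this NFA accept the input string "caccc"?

Answer: REJECT

Trace:
initial (ε-close {0}): {0}
'c' @ 1: {1,2}
'a' @ 2: {3,4,6}
'c' @ 3: {}  — no active states
rest 'cc' ignored (set empty)
final: {}; accept 5 not in set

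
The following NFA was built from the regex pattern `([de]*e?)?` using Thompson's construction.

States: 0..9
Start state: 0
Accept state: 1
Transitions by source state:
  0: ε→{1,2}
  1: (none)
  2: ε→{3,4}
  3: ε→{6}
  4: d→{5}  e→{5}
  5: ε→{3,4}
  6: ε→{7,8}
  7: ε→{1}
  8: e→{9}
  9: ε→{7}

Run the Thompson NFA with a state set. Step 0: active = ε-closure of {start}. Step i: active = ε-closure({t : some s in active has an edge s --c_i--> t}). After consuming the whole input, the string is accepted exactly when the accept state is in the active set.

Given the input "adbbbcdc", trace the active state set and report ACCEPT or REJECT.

Answer: REJECT

Steps:
start: ε-closure({0}) = {0,1,2,3,4,6,7,8}
'a' @ 1: {}  — dead — no transitions
rest 'dbbbcdc' ignored (set empty)
final: {}; accept 1 not in set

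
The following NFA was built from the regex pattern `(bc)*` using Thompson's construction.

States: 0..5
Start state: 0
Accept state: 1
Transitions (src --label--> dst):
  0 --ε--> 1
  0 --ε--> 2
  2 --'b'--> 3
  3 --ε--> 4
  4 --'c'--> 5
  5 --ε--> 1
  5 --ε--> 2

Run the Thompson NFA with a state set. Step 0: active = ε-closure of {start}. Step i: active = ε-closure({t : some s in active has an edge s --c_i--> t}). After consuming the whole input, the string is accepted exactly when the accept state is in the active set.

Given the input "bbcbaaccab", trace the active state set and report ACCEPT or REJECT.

initial (ε-close {0}): {0,1,2}
'b' @ 1: {3,4}
'b' @ 2: {}  — no active states
rest 'cbaaccab' ignored (set empty)
final: {}; accept 1 not in set

Answer: REJECT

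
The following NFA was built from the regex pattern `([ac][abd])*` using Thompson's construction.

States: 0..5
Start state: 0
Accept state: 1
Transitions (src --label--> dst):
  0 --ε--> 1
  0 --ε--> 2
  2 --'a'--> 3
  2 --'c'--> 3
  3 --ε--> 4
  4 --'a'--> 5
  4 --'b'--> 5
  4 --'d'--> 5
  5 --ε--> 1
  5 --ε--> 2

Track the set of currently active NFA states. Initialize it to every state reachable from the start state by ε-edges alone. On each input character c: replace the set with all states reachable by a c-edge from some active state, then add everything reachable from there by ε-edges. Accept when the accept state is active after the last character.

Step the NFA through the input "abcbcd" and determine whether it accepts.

start: ε-closure({0}) = {0,1,2}
'a' @ 1: {3,4}
'b' @ 2: {1,2,5}  ✓accept
'c' @ 3: {3,4}
'b' @ 4: {1,2,5}  ✓accept
'c' @ 5: {3,4}
'd' @ 6: {1,2,5}  ✓accept
end set {1,2,5} — state 1 in

Answer: ACCEPT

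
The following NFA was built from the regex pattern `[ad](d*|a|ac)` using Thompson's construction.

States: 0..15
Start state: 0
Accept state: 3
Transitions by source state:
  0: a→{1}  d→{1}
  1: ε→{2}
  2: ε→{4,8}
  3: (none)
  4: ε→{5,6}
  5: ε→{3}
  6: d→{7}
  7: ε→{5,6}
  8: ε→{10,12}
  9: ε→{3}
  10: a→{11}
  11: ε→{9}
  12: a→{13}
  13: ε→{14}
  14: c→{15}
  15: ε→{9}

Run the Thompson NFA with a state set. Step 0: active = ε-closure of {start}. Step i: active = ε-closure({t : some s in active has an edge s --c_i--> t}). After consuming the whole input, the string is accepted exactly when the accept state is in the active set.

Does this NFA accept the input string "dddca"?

Answer: REJECT

Steps:
initial (ε-close {0}): {0}
'd' @ 1: {1,2,3,4,5,6,8,10,12}  (accept∈set)
'd' @ 2: {3,5,6,7}  (accept∈set)
'd' @ 3: {3,5,6,7}  (accept∈set)
'c' @ 4: {}  — no active states
rest 'a' ignored (set empty)
after full input: {}  (accept=3 not in)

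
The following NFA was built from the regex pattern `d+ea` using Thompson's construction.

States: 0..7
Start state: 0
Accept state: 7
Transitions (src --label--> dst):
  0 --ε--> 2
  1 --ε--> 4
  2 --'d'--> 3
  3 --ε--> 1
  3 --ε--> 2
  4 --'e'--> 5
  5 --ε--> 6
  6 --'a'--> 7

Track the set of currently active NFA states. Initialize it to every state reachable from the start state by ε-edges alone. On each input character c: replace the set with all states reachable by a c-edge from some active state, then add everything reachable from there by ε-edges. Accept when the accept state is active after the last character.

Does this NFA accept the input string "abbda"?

start: ε-closure({0}) = {0,2}
'a' @ 1: {}  — no active states
rest 'bbda' ignored (set empty)
after full input: {}  (accept=7 not in)

Answer: REJECT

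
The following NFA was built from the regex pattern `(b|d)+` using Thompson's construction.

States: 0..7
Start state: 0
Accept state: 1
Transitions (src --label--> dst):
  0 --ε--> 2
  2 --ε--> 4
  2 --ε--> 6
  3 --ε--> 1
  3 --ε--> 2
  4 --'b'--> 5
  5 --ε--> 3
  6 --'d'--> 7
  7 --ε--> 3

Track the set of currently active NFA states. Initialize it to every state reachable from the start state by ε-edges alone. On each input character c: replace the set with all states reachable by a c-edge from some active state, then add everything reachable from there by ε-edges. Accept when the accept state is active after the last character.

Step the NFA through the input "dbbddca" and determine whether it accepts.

initial (ε-close {0}): {0,2,4,6}
'd' @ 1: {1,2,3,4,6,7}  [accepting]
'b' @ 2: {1,2,3,4,5,6}  [accepting]
'b' @ 3: {1,2,3,4,5,6}  [accepting]
'd' @ 4: {1,2,3,4,6,7}  [accepting]
'd' @ 5: {1,2,3,4,6,7}  [accepting]
'c' @ 6: {}  — no active states
rest 'a' ignored (set empty)
final: {}; accept 1 not in set

Answer: REJECT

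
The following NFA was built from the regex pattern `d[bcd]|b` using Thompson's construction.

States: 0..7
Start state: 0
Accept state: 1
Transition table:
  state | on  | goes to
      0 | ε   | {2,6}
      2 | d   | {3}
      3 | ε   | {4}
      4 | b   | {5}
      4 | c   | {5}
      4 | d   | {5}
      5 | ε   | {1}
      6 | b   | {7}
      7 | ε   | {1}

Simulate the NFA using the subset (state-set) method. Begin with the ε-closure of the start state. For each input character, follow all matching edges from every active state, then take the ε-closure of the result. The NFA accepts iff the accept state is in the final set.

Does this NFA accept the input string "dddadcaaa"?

initial (ε-close {0}): {0,2,6}
'd' @ 1: {3,4}
'd' @ 2: {1,5}  (accept∈set)
'd' @ 3: {}  — dead — no transitions
rest 'adcaaa' ignored (set empty)
after full input: {}  (accept=1 not in)

Answer: REJECT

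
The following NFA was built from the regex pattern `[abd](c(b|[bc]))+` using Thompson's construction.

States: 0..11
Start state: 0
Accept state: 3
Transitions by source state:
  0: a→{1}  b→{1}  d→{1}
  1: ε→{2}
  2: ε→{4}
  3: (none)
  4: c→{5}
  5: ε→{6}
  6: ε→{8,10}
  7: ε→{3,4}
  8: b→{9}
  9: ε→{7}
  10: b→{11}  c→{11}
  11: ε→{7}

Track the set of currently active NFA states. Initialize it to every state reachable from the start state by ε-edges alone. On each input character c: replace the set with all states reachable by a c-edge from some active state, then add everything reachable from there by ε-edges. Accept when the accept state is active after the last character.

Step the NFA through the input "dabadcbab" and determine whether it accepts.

initial (ε-close {0}): {0}
'd' @ 1: {1,2,4}
'a' @ 2: {}  — no active states
rest 'badcbab' ignored (set empty)
final: {}; accept 3 not in set

Answer: REJECT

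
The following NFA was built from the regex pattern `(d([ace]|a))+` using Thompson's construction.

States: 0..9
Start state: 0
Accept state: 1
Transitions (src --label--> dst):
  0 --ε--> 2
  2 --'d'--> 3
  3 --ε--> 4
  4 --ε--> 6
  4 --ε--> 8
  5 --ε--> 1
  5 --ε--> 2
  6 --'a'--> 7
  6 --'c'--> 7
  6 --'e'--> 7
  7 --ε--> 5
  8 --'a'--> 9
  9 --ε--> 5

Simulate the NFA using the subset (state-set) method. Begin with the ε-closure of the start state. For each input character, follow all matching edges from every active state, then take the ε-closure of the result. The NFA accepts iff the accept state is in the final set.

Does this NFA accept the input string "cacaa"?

Answer: REJECT

Trace:
start: ε-closure({0}) = {0,2}
'c' @ 1: {}  — state set empty
rest 'acaa' ignored (set empty)
after full input: {}  (accept=1 not in)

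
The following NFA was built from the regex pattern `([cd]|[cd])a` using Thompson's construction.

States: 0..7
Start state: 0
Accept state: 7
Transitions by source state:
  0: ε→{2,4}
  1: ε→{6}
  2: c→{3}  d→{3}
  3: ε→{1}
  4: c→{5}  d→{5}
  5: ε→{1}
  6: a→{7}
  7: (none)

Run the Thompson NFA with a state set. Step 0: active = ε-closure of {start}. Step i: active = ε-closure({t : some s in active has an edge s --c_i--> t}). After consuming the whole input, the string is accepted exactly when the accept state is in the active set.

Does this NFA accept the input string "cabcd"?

start: ε-closure({0}) = {0,2,4}
'c' @ 1: {1,3,5,6}
'a' @ 2: {7}  (accept∈set)
'b' @ 3: {}  — state set empty
rest 'cd' ignored (set empty)
end set {} — state 7 not in

Answer: REJECT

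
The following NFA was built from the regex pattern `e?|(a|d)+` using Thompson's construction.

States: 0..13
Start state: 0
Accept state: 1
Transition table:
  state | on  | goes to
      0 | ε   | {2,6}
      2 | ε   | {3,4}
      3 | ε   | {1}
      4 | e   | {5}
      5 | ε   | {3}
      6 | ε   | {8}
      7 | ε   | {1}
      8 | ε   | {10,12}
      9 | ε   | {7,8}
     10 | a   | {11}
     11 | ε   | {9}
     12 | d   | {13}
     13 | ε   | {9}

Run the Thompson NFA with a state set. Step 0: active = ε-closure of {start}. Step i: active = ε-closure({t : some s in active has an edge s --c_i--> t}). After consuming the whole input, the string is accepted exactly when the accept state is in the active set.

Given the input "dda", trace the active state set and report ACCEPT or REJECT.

Answer: ACCEPT

Trace:
initial (ε-close {0}): {0,1,2,3,4,6,8,10,12}
'd' @ 1: {1,7,8,9,10,12,13}  [accepting]
'd' @ 2: {1,7,8,9,10,12,13}  [accepting]
'a' @ 3: {1,7,8,9,10,11,12}  [accepting]
after full input: {1,7,8,9,10,11,12}  (accept=1 in)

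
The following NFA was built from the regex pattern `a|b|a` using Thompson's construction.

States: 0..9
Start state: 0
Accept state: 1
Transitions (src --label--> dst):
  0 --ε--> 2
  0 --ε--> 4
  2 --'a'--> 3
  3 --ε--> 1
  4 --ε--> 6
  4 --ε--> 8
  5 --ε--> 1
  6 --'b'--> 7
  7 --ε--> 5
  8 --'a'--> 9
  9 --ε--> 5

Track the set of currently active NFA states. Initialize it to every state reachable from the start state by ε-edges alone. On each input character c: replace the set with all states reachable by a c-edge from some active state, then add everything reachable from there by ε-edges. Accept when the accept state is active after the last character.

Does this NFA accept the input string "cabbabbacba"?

initial (ε-close {0}): {0,2,4,6,8}
'c' @ 1: {}  — no active states
rest 'abbabbacba' ignored (set empty)
final: {}; accept 1 not in set

Answer: REJECT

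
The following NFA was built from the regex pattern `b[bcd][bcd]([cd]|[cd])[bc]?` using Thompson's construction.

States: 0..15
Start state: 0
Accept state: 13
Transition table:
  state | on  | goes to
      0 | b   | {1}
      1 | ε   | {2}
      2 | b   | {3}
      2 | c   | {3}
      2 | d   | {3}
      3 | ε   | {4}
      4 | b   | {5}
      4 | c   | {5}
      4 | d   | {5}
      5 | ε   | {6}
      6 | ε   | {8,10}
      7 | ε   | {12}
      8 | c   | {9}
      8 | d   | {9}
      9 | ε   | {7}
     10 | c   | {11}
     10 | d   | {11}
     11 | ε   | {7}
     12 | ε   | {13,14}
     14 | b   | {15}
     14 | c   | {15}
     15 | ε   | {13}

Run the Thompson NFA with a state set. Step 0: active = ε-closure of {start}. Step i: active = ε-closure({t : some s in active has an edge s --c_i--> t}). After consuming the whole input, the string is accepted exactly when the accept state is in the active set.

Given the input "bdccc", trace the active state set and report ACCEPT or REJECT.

Answer: ACCEPT

Trace:
start: ε-closure({0}) = {0}
'b' @ 1: {1,2}
'd' @ 2: {3,4}
'c' @ 3: {5,6,8,10}
'c' @ 4: {7,9,11,12,13,14}  [accepting]
'c' @ 5: {13,15}  [accepting]
end set {13,15} — state 13 in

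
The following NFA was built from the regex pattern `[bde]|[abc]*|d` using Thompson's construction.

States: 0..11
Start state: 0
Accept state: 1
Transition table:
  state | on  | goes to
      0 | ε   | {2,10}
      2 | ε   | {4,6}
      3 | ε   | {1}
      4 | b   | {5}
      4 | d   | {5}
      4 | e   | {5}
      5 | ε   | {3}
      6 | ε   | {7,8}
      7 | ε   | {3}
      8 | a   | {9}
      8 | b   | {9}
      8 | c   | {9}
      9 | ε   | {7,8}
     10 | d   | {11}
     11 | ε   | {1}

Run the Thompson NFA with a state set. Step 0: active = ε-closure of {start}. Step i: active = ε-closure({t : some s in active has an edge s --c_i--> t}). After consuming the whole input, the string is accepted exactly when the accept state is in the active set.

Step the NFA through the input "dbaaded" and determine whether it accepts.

Answer: REJECT

Derivation:
start: ε-closure({0}) = {0,1,2,3,4,6,7,8,10}
'd' @ 1: {1,3,5,11}  (accept∈set)
'b' @ 2: {}  — state set empty
rest 'aaded' ignored (set empty)
after full input: {}  (accept=1 not in)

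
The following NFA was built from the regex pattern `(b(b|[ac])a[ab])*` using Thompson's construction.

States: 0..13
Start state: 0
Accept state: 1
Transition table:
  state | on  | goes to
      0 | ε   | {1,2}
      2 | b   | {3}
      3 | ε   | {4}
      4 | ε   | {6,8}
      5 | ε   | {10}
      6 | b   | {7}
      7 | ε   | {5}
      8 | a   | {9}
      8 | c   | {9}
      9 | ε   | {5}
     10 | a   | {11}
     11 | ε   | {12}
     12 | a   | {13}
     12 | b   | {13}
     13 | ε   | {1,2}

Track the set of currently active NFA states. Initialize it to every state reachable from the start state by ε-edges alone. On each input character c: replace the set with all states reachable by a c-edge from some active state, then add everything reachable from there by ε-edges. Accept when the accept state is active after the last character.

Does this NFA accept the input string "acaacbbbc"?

Answer: REJECT

Trace:
start: ε-closure({0}) = {0,1,2}
'a' @ 1: {}  — no active states
rest 'caacbbbc' ignored (set empty)
end set {} — state 1 not in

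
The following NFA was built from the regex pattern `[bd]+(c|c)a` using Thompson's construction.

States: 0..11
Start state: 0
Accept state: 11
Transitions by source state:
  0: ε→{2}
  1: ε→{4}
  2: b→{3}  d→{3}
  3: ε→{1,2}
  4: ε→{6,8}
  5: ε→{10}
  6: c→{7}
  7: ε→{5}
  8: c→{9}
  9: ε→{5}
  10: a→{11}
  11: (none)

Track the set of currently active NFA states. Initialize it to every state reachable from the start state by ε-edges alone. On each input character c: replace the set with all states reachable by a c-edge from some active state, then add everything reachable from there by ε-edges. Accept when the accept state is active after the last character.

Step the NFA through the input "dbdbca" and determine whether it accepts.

Answer: ACCEPT

Derivation:
initial (ε-close {0}): {0,2}
'd' @ 1: {1,2,3,4,6,8}
'b' @ 2: {1,2,3,4,6,8}
'd' @ 3: {1,2,3,4,6,8}
'b' @ 4: {1,2,3,4,6,8}
'c' @ 5: {5,7,9,10}
'a' @ 6: {11}  ✓accept
after full input: {11}  (accept=11 in)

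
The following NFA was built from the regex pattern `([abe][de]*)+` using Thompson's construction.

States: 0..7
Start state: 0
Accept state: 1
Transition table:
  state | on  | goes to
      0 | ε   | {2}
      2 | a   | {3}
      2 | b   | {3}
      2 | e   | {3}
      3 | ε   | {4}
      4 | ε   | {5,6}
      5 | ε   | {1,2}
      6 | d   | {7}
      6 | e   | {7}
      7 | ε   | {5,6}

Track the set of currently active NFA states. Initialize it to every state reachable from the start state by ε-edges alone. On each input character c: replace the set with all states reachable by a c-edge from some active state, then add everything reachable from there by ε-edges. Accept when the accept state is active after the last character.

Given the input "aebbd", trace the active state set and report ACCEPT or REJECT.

initial (ε-close {0}): {0,2}
'a' @ 1: {1,2,3,4,5,6}  ✓accept
'e' @ 2: {1,2,3,4,5,6,7}  ✓accept
'b' @ 3: {1,2,3,4,5,6}  ✓accept
'b' @ 4: {1,2,3,4,5,6}  ✓accept
'd' @ 5: {1,2,5,6,7}  ✓accept
final: {1,2,5,6,7}; accept 1 in set

Answer: ACCEPT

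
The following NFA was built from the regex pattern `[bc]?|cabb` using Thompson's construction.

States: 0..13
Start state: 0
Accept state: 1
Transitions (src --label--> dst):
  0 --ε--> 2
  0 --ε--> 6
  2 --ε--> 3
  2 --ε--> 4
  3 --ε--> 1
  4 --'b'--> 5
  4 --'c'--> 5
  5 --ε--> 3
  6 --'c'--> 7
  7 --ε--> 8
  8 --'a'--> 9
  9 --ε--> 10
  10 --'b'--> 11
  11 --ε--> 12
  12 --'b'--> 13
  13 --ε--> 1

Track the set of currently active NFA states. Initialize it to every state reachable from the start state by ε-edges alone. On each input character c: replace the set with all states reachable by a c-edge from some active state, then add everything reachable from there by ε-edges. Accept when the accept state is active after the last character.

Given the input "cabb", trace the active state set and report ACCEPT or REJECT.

Answer: ACCEPT

Steps:
start: ε-closure({0}) = {0,1,2,3,4,6}
'c' @ 1: {1,3,5,7,8}  (accept∈set)
'a' @ 2: {9,10}
'b' @ 3: {11,12}
'b' @ 4: {1,13}  (accept∈set)
end set {1,13} — state 1 in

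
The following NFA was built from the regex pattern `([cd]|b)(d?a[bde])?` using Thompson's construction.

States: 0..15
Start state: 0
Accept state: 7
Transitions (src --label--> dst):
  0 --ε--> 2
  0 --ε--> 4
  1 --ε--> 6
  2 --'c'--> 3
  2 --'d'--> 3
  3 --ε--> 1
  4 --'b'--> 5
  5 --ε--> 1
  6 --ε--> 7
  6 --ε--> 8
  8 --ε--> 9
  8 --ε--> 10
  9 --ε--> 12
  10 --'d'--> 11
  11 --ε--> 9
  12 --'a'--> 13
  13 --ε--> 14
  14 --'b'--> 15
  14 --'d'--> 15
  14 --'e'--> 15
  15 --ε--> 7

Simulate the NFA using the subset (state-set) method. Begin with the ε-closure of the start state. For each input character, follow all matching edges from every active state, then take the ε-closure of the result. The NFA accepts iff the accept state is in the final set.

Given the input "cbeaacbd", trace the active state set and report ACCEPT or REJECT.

Answer: REJECT

Trace:
S₀ = ε-closure({0}) = {0,2,4}
'c' @ 1: {1,3,6,7,8,9,10,12}  (accept∈set)
'b' @ 2: {}  — dead — no transitions
rest 'eaacbd' ignored (set empty)
final: {}; accept 7 not in set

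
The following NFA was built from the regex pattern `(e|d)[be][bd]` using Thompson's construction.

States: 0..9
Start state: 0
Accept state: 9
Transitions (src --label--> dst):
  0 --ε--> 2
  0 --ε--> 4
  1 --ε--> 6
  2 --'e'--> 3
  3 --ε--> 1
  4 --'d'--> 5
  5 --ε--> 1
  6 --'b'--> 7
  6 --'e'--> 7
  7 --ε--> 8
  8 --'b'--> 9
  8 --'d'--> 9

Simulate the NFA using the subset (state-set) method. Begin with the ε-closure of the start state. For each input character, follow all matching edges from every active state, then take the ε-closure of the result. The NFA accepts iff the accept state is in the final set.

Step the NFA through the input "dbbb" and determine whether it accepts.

initial (ε-close {0}): {0,2,4}
'd' @ 1: {1,5,6}
'b' @ 2: {7,8}
'b' @ 3: {9}  ✓accept
'b' @ 4: {}  — no active states
end set {} — state 9 not in

Answer: REJECT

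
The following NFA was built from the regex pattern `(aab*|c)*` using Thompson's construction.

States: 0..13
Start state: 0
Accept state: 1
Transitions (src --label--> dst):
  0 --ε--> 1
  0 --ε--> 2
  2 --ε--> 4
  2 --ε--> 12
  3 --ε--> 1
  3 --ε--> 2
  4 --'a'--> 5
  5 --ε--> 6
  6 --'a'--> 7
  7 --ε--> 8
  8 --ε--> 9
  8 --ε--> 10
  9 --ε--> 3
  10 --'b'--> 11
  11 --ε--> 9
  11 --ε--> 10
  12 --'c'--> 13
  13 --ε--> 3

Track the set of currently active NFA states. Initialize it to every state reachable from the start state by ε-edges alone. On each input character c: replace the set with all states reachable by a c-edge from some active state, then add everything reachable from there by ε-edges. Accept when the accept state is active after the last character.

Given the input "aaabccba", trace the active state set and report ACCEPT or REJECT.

initial (ε-close {0}): {0,1,2,4,12}
'a' @ 1: {5,6}
'a' @ 2: {1,2,3,4,7,8,9,10,12}  ✓accept
'a' @ 3: {5,6}
'b' @ 4: {}  — dead — no transitions
rest 'ccba' ignored (set empty)
final: {}; accept 1 not in set

Answer: REJECT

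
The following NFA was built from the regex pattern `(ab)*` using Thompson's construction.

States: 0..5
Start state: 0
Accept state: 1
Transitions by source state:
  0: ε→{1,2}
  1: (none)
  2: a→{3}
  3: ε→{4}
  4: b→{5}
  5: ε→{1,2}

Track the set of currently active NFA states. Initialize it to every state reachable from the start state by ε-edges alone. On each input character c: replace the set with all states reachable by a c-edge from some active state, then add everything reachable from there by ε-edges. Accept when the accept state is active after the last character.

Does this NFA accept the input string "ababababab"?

Answer: ACCEPT

Steps:
S₀ = ε-closure({0}) = {0,1,2}
'a' @ 1: {3,4}
'b' @ 2: {1,2,5}  ✓accept
'a' @ 3: {3,4}
'b' @ 4: {1,2,5}  ✓accept
'a' @ 5: {3,4}
'b' @ 6: {1,2,5}  ✓accept
'a' @ 7: {3,4}
'b' @ 8: {1,2,5}  ✓accept
'a' @ 9: {3,4}
'b' @ 10: {1,2,5}  ✓accept
after full input: {1,2,5}  (accept=1 in)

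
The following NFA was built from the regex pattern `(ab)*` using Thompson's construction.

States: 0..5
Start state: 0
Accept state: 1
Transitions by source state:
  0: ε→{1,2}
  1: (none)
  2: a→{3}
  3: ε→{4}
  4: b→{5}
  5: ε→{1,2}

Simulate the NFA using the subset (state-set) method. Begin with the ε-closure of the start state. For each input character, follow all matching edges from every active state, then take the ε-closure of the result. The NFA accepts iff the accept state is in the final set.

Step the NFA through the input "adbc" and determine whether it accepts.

Answer: REJECT

Trace:
S₀ = ε-closure({0}) = {0,1,2}
'a' @ 1: {3,4}
'd' @ 2: {}  — dead — no transitions
rest 'bc' ignored (set empty)
end set {} — state 1 not in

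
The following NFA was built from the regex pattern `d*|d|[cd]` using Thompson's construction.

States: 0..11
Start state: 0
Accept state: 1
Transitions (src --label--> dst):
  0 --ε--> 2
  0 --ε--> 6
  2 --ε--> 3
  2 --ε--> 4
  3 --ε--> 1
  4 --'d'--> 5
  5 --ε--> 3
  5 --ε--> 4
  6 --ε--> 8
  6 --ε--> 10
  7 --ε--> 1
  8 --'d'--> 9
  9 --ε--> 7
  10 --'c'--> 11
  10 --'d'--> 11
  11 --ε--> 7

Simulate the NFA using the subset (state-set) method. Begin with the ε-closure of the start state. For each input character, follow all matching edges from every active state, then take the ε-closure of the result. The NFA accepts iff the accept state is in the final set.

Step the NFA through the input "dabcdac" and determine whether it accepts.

start: ε-closure({0}) = {0,1,2,3,4,6,8,10}
'd' @ 1: {1,3,4,5,7,9,11}  ✓accept
'a' @ 2: {}  — dead — no transitions
rest 'bcdac' ignored (set empty)
after full input: {}  (accept=1 not in)

Answer: REJECT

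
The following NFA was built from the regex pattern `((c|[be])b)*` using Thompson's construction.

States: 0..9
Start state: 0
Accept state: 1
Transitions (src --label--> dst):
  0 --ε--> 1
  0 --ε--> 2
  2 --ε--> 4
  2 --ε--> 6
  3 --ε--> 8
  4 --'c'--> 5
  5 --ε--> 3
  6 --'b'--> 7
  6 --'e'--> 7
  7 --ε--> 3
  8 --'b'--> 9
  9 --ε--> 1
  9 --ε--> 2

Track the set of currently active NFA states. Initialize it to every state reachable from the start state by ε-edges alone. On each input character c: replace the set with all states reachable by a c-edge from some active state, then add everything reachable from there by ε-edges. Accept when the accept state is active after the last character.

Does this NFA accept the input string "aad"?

Answer: REJECT

Steps:
S₀ = ε-closure({0}) = {0,1,2,4,6}
'a' @ 1: {}  — state set empty
rest 'ad' ignored (set empty)
final: {}; accept 1 not in set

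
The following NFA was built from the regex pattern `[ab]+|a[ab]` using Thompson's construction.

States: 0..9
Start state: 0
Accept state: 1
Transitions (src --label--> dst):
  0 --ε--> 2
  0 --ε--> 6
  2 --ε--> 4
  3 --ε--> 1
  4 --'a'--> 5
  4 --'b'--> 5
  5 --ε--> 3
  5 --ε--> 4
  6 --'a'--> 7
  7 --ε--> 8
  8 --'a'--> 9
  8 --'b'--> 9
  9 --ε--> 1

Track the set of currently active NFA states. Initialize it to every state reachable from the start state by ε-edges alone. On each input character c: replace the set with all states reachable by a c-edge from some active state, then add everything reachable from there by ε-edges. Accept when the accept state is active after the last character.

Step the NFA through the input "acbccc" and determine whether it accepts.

initial (ε-close {0}): {0,2,4,6}
'a' @ 1: {1,3,4,5,7,8}  [accepting]
'c' @ 2: {}  — dead — no transitions
rest 'bccc' ignored (set empty)
end set {} — state 1 not in

Answer: REJECT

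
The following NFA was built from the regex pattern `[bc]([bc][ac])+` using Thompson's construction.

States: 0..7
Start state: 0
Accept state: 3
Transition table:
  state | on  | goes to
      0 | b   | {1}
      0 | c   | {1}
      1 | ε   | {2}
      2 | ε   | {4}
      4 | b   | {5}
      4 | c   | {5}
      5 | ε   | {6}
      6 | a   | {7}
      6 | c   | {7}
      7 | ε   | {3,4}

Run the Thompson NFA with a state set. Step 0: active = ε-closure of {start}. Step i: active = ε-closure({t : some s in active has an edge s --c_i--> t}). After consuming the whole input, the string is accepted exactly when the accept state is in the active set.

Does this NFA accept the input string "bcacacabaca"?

Answer: ACCEPT

Steps:
initial (ε-close {0}): {0}
'b' @ 1: {1,2,4}
'c' @ 2: {5,6}
'a' @ 3: {3,4,7}  ✓accept
'c' @ 4: {5,6}
'a' @ 5: {3,4,7}  ✓accept
'c' @ 6: {5,6}
'a' @ 7: {3,4,7}  ✓accept
'b' @ 8: {5,6}
'a' @ 9: {3,4,7}  ✓accept
'c' @ 10: {5,6}
'a' @ 11: {3,4,7}  ✓accept
after full input: {3,4,7}  (accept=3 in)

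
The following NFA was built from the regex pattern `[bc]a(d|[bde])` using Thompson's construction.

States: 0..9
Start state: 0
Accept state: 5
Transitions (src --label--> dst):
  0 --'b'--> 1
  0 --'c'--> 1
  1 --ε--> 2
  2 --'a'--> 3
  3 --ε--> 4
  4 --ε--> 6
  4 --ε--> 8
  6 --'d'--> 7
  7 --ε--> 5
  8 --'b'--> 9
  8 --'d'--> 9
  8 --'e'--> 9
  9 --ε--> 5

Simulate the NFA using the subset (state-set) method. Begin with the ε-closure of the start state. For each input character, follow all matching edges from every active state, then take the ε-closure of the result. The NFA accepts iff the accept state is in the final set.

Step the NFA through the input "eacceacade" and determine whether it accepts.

S₀ = ε-closure({0}) = {0}
'e' @ 1: {}  — dead — no transitions
rest 'acceacade' ignored (set empty)
final: {}; accept 5 not in set

Answer: REJECT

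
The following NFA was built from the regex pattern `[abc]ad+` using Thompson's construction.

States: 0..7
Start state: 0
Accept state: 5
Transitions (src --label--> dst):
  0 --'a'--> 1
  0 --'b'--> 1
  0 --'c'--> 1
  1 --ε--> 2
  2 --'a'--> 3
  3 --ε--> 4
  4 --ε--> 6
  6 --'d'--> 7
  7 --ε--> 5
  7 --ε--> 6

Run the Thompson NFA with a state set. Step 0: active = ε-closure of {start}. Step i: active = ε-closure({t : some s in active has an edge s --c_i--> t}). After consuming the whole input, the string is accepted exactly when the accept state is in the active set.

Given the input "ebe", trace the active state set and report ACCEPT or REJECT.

initial (ε-close {0}): {0}
'e' @ 1: {}  — dead — no transitions
rest 'be' ignored (set empty)
final: {}; accept 5 not in set

Answer: REJECT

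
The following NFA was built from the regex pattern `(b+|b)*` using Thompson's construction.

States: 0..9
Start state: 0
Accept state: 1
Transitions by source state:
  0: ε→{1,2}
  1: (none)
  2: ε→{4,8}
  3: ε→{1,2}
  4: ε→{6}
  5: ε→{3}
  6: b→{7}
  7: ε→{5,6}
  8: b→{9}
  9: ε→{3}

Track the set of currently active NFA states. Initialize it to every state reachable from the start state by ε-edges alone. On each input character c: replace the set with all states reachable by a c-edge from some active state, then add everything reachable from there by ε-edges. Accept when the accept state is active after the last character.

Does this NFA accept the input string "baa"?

Answer: REJECT

Trace:
initial (ε-close {0}): {0,1,2,4,6,8}
'b' @ 1: {1,2,3,4,5,6,7,8,9}  (accept∈set)
'a' @ 2: {}  — dead — no transitions
rest 'a' ignored (set empty)
end set {} — state 1 not in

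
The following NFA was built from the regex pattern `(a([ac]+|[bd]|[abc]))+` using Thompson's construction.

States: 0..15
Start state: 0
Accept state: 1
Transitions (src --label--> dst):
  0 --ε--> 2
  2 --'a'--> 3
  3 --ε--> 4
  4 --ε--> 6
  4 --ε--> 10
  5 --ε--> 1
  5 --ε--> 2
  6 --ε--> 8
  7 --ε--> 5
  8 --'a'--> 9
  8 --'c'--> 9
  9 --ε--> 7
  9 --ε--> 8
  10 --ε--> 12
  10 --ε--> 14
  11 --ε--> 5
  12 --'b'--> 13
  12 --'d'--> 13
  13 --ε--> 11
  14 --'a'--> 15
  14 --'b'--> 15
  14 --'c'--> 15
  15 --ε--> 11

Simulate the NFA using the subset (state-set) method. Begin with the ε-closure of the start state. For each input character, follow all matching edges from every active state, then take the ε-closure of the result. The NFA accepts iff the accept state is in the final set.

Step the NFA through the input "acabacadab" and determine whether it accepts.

initial (ε-close {0}): {0,2}
'a' @ 1: {3,4,6,8,10,12,14}
'c' @ 2: {1,2,5,7,8,9,11,15}  [accepting]
'a' @ 3: {1,2,3,4,5,6,7,8,9,10,12,14}  [accepting]
'b' @ 4: {1,2,5,11,13,15}  [accepting]
'a' @ 5: {3,4,6,8,10,12,14}
'c' @ 6: {1,2,5,7,8,9,11,15}  [accepting]
'a' @ 7: {1,2,3,4,5,6,7,8,9,10,12,14}  [accepting]
'd' @ 8: {1,2,5,11,13}  [accepting]
'a' @ 9: {3,4,6,8,10,12,14}
'b' @ 10: {1,2,5,11,13,15}  [accepting]
end set {1,2,5,11,13,15} — state 1 in

Answer: ACCEPT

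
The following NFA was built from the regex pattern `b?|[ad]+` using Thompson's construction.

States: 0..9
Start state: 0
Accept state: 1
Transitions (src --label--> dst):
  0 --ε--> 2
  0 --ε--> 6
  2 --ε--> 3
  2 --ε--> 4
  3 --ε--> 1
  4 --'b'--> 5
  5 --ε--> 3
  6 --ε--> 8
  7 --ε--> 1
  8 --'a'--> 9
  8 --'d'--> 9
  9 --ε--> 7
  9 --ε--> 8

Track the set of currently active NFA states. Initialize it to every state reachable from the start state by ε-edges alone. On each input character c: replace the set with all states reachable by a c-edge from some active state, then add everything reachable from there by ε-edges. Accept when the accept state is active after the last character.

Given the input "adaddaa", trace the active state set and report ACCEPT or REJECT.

S₀ = ε-closure({0}) = {0,1,2,3,4,6,8}
'a' @ 1: {1,7,8,9}  ✓accept
'd' @ 2: {1,7,8,9}  ✓accept
'a' @ 3: {1,7,8,9}  ✓accept
'd' @ 4: {1,7,8,9}  ✓accept
'd' @ 5: {1,7,8,9}  ✓accept
'a' @ 6: {1,7,8,9}  ✓accept
'a' @ 7: {1,7,8,9}  ✓accept
after full input: {1,7,8,9}  (accept=1 in)

Answer: ACCEPT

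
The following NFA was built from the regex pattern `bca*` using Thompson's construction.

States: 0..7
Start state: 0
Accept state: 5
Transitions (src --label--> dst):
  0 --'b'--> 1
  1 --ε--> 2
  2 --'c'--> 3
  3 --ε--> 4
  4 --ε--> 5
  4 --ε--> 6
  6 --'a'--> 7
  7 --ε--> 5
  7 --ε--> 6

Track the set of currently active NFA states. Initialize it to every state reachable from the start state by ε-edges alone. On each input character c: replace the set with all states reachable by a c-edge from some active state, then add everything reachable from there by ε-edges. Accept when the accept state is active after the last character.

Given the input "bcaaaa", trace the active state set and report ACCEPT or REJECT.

Answer: ACCEPT

Trace:
initial (ε-close {0}): {0}
'b' @ 1: {1,2}
'c' @ 2: {3,4,5,6}  ✓accept
'a' @ 3: {5,6,7}  ✓accept
'a' @ 4: {5,6,7}  ✓accept
'a' @ 5: {5,6,7}  ✓accept
'a' @ 6: {5,6,7}  ✓accept
end set {5,6,7} — state 5 in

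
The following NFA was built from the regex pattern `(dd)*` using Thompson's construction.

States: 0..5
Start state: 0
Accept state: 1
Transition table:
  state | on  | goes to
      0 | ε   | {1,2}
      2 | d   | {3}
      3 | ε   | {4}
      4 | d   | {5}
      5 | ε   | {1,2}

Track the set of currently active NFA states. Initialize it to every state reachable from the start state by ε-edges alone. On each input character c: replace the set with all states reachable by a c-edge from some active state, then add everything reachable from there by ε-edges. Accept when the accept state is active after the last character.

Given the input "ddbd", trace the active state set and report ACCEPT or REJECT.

initial (ε-close {0}): {0,1,2}
'd' @ 1: {3,4}
'd' @ 2: {1,2,5}  ✓accept
'b' @ 3: {}  — no active states
rest 'd' ignored (set empty)
after full input: {}  (accept=1 not in)

Answer: REJECT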